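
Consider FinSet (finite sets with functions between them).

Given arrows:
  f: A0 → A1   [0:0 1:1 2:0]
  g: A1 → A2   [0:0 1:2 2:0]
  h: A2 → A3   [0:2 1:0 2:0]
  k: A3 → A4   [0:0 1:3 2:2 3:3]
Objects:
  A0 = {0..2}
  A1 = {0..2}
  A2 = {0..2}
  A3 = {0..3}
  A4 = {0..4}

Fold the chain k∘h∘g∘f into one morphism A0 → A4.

  0 f→0 g→0 h→2 k→2
  1 f→1 g→2 h→0 k→0
  2 f→0 g→0 h→2 k→2
composite: [0:2 1:0 2:2]

Answer: [0:2 1:0 2:2]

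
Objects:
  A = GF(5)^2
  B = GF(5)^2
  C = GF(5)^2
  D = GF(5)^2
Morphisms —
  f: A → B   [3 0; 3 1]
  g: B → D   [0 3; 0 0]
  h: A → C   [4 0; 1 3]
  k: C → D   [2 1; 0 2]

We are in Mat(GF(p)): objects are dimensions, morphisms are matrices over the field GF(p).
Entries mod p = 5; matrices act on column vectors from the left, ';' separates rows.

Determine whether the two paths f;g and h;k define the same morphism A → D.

Along f;g (path 1):
  e0=(1,0) f→(3,3) g→(4,0)
  e1=(0,1) f→(0,1) g→(3,0)
  result₁ = [4 3; 0 0]
Along h;k (path 2):
  e0=(1,0) h→(4,1) k→(4,2)
  e1=(0,1) h→(0,3) k→(3,1)
  result₂ = [4 3; 2 1]
Equal? NO — does not commute

Answer: DOES NOT COMMUTE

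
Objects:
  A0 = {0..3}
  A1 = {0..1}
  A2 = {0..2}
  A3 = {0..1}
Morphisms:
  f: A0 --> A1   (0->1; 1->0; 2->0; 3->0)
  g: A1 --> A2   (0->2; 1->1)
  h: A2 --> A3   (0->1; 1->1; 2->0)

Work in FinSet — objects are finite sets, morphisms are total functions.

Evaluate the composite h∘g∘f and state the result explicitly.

  0 f-->1 g-->1 h-->1
  1 f-->0 g-->2 h-->0
  2 f-->0 g-->2 h-->0
  3 f-->0 g-->2 h-->0
⟦path⟧: (0->1; 1->0; 2->0; 3->0)

Answer: (0->1; 1->0; 2->0; 3->0)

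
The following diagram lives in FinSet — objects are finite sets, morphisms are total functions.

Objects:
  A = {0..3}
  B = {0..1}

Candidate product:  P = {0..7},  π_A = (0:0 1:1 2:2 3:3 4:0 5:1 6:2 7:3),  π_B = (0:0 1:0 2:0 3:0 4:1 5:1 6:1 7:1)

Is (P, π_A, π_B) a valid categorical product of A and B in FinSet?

Answer: VALID PRODUCT

Work:
|A|·|B| = 4·2 = 8;  |P| = 8
Check the pairing map k ↦ (π_A(k), π_B(k)):
  0 : (0,0)
  1 : (1,0)
  2 : (2,0)
  3 : (3,0)
  4 : (0,1)
  5 : (1,1)
  6 : (2,1)
  7 : (3,1)
distinct pairs in image: 8 / 8 needed
  → bijection onto A×B; projections well-typed.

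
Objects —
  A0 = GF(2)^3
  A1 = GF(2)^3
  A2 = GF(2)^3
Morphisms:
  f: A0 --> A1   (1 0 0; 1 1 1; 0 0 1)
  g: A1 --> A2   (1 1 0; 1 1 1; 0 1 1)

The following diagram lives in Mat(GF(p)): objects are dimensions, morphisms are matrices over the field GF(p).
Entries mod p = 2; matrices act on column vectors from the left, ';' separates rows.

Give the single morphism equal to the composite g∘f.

Answer: (0 1 1; 0 1 0; 1 1 0)

Trace:
  e0=(1,0,0) f-->(1,1,0) g-->(0,0,1)
  e1=(0,1,0) f-->(0,1,0) g-->(1,1,1)
  e2=(0,0,1) f-->(0,1,1) g-->(1,0,0)
composite: (0 1 1; 0 1 0; 1 1 0)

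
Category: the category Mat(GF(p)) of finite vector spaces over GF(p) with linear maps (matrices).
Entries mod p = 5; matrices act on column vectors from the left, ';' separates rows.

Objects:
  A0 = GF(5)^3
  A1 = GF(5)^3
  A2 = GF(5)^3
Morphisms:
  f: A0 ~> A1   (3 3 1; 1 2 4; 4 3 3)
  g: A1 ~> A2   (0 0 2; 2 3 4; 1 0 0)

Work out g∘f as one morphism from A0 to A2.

  e0=(1,0,0) f~>(3,1,4) g~>(3,0,3)
  e1=(0,1,0) f~>(3,2,3) g~>(1,4,3)
  e2=(0,0,1) f~>(1,4,3) g~>(1,1,1)
⟦path⟧: (3 1 1; 0 4 1; 3 3 1)

Answer: (3 1 1; 0 4 1; 3 3 1)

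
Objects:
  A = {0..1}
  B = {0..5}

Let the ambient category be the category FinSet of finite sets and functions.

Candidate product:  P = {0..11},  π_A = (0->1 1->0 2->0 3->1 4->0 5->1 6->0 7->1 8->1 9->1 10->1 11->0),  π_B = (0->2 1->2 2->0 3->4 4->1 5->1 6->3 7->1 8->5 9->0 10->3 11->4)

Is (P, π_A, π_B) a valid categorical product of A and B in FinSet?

Answer: NOT A VALID PRODUCT — duplicate pair at indices 5,7

Derivation:
|A|·|B| = 2·6 = 12;  |P| = 12
Check the pairing map k ↦ (π_A(k), π_B(k)):
  0 -> (1,2)
  1 -> (0,2)
  2 -> (0,0)
  3 -> (1,4)
  4 -> (0,1)
  5 -> (1,1)
  6 -> (0,3)
  7 -> (1,1)  ✗ repeats pair of k=5
  8 -> (1,5)
  9 -> (1,0)
  10 -> (1,3)
  11 -> (0,4)
distinct pairs in image: 11 / 12 needed
  → (1,1) hit at k=5 and k=7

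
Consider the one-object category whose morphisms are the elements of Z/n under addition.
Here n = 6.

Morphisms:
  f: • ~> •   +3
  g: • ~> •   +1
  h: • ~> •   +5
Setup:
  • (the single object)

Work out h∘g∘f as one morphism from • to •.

Answer: +3

Work:
  0 +3≡3 +1≡4 +5≡3  (mod 6)
⟦path⟧: +3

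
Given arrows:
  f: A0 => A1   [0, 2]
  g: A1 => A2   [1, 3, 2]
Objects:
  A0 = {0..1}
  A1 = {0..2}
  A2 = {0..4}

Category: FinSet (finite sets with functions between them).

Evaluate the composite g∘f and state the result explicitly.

  0 f=>0 g=>1
  1 f=>2 g=>2
composite: [1, 2]

Answer: [1, 2]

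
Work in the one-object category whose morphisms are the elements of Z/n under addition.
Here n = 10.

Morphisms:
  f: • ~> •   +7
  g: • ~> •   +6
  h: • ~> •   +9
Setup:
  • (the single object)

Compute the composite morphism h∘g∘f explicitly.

Answer: +2

Work:
  0 +7≡7 +6≡3 +9≡2  (mod 10)
⟦path⟧: +2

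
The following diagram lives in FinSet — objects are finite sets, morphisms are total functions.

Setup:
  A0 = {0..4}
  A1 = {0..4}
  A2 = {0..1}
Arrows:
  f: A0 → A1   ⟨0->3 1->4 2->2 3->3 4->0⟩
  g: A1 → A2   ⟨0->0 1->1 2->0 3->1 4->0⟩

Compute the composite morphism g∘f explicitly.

Answer: ⟨0->1 1->0 2->0 3->1 4->0⟩

Work:
  0 f→3 g→1
  1 f→4 g→0
  2 f→2 g→0
  3 f→3 g→1
  4 f→0 g→0
composite: ⟨0->1 1->0 2->0 3->1 4->0⟩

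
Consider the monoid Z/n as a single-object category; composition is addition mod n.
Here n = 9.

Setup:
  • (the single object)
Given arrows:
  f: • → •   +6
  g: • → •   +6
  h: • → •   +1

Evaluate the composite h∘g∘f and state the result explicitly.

  0 +6≡6 +6≡3 +1≡4  (mod 9)
composite: +4

Answer: +4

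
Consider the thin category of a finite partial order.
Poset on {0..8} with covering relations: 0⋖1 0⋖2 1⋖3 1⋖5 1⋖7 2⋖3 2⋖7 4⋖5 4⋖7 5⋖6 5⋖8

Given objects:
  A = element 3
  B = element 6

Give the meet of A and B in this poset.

Answer: A∧B = 1

Derivation:
Lower bounds of A=3 and B=6: {0,1}
  0 <= 1
  1 <= 1
glb = 1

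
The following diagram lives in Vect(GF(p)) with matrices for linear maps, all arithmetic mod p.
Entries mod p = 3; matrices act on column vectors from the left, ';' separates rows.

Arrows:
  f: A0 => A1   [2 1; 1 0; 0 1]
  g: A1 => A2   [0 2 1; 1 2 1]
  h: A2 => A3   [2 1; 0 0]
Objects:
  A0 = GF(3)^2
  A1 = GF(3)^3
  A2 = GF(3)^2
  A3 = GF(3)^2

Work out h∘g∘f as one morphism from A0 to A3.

  e0=⟨1,0⟩ f=>⟨2,1,0⟩ g=>⟨2,1⟩ h=>⟨2,0⟩
  e1=⟨0,1⟩ f=>⟨1,0,1⟩ g=>⟨1,2⟩ h=>⟨1,0⟩
composite: [2 1; 0 0]

Answer: [2 1; 0 0]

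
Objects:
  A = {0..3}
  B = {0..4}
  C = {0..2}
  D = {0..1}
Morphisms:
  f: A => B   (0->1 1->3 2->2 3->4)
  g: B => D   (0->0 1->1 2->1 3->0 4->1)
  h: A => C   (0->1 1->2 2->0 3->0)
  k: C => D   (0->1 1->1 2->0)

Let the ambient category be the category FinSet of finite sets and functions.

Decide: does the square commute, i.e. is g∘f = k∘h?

Along f;g (path 1):
  0 f=>1 g=>1
  1 f=>3 g=>0
  2 f=>2 g=>1
  3 f=>4 g=>1
  composite₁ = (0->1 1->0 2->1 3->1)
Along h;k (path 2):
  0 h=>1 k=>1
  1 h=>2 k=>0
  2 h=>0 k=>1
  3 h=>0 k=>1
  composite₂ = (0->1 1->0 2->1 3->1)
Equal? same morphism ✓

Answer: COMMUTES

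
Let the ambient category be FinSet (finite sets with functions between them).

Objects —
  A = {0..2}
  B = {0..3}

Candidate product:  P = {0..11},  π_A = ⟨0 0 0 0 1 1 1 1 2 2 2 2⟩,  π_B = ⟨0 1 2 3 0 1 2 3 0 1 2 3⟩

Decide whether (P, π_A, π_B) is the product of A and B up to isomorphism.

Answer: VALID PRODUCT

Work:
|A|·|B| = 3·4 = 12;  |P| = 12
Check the pairing map k ↦ (π_A(k), π_B(k)):
  0 -> (0,0)
  1 -> (0,1)
  2 -> (0,2)
  3 -> (0,3)
  4 -> (1,0)
  5 -> (1,1)
  6 -> (1,2)
  7 -> (1,3)
  8 -> (2,0)
  9 -> (2,1)
  10 -> (2,2)
  11 -> (2,3)
distinct pairs in image: 12 / 12 needed
  → bijection onto A×B; projections well-typed.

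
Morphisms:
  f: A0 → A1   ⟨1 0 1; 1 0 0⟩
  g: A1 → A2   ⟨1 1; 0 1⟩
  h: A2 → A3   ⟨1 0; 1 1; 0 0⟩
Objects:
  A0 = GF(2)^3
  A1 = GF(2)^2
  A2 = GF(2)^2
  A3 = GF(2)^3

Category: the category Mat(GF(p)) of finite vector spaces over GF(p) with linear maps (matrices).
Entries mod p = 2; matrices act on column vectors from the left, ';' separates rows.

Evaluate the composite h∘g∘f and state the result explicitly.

  e0=⟨1,0,0⟩ f→⟨1,1⟩ g→⟨0,1⟩ h→⟨0,1,0⟩
  e1=⟨0,1,0⟩ f→⟨0,0⟩ g→⟨0,0⟩ h→⟨0,0,0⟩
  e2=⟨0,0,1⟩ f→⟨1,0⟩ g→⟨1,0⟩ h→⟨1,1,0⟩
result: ⟨0 0 1; 1 0 1; 0 0 0⟩

Answer: ⟨0 0 1; 1 0 1; 0 0 0⟩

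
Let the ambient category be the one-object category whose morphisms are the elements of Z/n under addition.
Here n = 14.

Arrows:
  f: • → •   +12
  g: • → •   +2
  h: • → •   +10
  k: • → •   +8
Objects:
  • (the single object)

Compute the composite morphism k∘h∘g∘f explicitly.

Answer: +4

Work:
  0 +12≡12 +2≡0 +10≡10 +8≡4  (mod 14)
⟦path⟧: +4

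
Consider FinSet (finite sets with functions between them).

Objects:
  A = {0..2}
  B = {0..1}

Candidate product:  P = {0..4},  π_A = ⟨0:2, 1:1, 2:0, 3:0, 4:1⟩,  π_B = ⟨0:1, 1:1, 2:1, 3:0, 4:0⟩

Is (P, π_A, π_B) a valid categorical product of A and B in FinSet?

Answer: NOT A VALID PRODUCT — |P|=5 ≠ |A|·|B|=6

Derivation:
|A|·|B| = 3·2 = 6;  |P| = 5
  → cardinalities differ; no bijection possible.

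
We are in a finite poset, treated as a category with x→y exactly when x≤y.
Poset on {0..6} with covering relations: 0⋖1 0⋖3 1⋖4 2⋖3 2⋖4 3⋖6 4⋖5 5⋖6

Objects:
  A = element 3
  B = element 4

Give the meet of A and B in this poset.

Answer: NO MEET EXISTS

Derivation:
{x : x≤A ∧ x≤B} = {0,2}  (A=3, B=4)
  maximal lower bounds 0 and 2 are incomparable: neither 0≤2 nor 2≤0
→ no greatest lower bound exists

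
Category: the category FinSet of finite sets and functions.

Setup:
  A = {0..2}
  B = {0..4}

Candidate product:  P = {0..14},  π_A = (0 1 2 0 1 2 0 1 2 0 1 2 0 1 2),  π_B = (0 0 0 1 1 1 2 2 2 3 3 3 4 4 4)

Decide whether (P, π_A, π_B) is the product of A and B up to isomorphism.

|A|·|B| = 3·5 = 15;  |P| = 15
Check the pairing map k ↦ (π_A(k), π_B(k)):
  0 ↦ (0,0)
  1 ↦ (1,0)
  2 ↦ (2,0)
  3 ↦ (0,1)
  4 ↦ (1,1)
  5 ↦ (2,1)
  6 ↦ (0,2)
  7 ↦ (1,2)
  8 ↦ (2,2)
  9 ↦ (0,3)
  10 ↦ (1,3)
  11 ↦ (2,3)
  12 ↦ (0,4)
  13 ↦ (1,4)
  14 ↦ (2,4)
distinct pairs in image: 15 / 15 needed
  → bijection onto A×B; projections well-typed.

Answer: VALID PRODUCT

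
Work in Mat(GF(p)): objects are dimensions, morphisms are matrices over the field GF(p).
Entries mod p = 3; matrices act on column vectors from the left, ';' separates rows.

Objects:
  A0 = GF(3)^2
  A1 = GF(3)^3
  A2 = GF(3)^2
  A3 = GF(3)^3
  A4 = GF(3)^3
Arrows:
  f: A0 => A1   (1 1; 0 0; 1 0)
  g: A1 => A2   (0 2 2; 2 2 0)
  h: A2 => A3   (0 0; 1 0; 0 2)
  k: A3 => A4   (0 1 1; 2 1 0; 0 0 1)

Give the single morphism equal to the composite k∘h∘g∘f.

  e0=[1,0] f=>[1,0,1] g=>[2,2] h=>[0,2,1] k=>[0,2,1]
  e1=[0,1] f=>[1,0,0] g=>[0,2] h=>[0,0,1] k=>[1,0,1]
composite: (0 1; 2 0; 1 1)

Answer: (0 1; 2 0; 1 1)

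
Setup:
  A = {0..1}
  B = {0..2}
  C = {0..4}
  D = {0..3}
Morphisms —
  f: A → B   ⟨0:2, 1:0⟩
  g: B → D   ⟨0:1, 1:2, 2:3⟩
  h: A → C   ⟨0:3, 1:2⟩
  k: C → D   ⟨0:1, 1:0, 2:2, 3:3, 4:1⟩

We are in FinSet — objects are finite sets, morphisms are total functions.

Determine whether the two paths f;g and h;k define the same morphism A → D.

1) trace f;g:
  0 f→2 g→3
  1 f→0 g→1
  ⟦path⟧₁ = ⟨0:3, 1:1⟩
2) trace h;k:
  0 h→3 k→3
  1 h→2 k→2
  ⟦path⟧₂ = ⟨0:3, 1:2⟩
Equal? distinct morphisms ✗

Answer: DOES NOT COMMUTE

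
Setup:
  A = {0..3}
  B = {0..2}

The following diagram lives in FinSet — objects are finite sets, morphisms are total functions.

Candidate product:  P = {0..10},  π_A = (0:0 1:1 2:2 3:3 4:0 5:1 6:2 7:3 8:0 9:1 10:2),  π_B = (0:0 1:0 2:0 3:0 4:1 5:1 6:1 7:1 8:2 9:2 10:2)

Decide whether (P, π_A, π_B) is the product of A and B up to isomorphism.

Answer: NOT A VALID PRODUCT — |P|=11 ≠ |A|·|B|=12

Trace:
|A|·|B| = 4·3 = 12;  |P| = 11
  → cardinalities differ; no bijection possible.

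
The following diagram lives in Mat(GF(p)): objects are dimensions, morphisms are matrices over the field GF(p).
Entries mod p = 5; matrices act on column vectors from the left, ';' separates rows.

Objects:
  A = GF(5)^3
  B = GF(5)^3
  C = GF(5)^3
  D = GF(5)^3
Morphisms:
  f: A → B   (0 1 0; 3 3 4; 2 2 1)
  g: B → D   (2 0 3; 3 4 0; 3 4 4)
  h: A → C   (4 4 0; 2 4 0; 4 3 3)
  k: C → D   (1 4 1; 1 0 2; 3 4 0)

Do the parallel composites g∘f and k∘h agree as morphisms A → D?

Path 1 = f;g:
  e0=(1,0,0) f→(0,3,2) g→(1,2,0)
  e1=(0,1,0) f→(1,3,2) g→(3,0,3)
  e2=(0,0,1) f→(0,4,1) g→(3,1,0)
  ⟦path⟧₁ = (1 3 3; 2 0 1; 0 3 0)
Path 2 = h;k:
  e0=(1,0,0) h→(4,2,4) k→(1,2,0)
  e1=(0,1,0) h→(4,4,3) k→(3,0,3)
  e2=(0,0,1) h→(0,0,3) k→(3,1,0)
  ⟦path⟧₂ = (1 3 3; 2 0 1; 0 3 0)
Equal? YES — commutes

Answer: COMMUTES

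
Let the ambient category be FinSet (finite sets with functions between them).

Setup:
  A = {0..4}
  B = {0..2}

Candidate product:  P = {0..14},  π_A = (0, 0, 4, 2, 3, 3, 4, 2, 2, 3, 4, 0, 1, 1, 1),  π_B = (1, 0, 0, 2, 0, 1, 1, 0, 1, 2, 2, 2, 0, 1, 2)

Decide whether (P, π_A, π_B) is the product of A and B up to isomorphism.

Answer: VALID PRODUCT

Derivation:
|A|·|B| = 5·3 = 15;  |P| = 15
Check the pairing map k ↦ (π_A(k), π_B(k)):
  0 : (0,1)
  1 : (0,0)
  2 : (4,0)
  3 : (2,2)
  4 : (3,0)
  5 : (3,1)
  6 : (4,1)
  7 : (2,0)
  8 : (2,1)
  9 : (3,2)
  10 : (4,2)
  11 : (0,2)
  12 : (1,0)
  13 : (1,1)
  14 : (1,2)
distinct pairs in image: 15 / 15 needed
  → bijection onto A×B; projections well-typed.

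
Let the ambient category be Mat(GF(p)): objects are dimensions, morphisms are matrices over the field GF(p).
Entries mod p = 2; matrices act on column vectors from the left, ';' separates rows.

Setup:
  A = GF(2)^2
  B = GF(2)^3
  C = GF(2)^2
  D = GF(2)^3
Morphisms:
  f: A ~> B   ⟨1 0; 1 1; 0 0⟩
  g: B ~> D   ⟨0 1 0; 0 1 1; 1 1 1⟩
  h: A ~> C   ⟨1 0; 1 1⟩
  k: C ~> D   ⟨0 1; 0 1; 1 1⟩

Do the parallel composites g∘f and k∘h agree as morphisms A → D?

Path 1 = f;g:
  e0=(1,0) f~>(1,1,0) g~>(1,1,0)
  e1=(0,1) f~>(0,1,0) g~>(1,1,1)
  result₁ = ⟨1 1; 1 1; 0 1⟩
Path 2 = h;k:
  e0=(1,0) h~>(1,1) k~>(1,1,0)
  e1=(0,1) h~>(0,1) k~>(1,1,1)
  result₂ = ⟨1 1; 1 1; 0 1⟩
Equal? YES — commutes

Answer: COMMUTES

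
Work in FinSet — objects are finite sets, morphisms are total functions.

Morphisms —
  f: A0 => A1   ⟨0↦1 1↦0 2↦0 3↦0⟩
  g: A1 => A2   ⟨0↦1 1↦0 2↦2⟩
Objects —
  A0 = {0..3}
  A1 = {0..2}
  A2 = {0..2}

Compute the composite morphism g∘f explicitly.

Answer: ⟨0↦0 1↦1 2↦1 3↦1⟩

Trace:
  0 f=>1 g=>0
  1 f=>0 g=>1
  2 f=>0 g=>1
  3 f=>0 g=>1
composite: ⟨0↦0 1↦1 2↦1 3↦1⟩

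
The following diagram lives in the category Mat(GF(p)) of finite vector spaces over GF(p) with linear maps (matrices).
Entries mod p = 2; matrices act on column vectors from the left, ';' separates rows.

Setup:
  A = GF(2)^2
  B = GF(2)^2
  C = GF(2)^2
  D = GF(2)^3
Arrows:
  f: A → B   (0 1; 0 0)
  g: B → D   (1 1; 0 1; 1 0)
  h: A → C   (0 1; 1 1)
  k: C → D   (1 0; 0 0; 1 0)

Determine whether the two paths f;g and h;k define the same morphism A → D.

Answer: COMMUTES

Trace:
Along f;g (path 1):
  e0=[1,0] f→[0,0] g→[0,0,0]
  e1=[0,1] f→[1,0] g→[1,0,1]
  composite₁ = (0 1; 0 0; 0 1)
Along h;k (path 2):
  e0=[1,0] h→[0,1] k→[0,0,0]
  e1=[0,1] h→[1,1] k→[1,0,1]
  composite₂ = (0 1; 0 0; 0 1)
Equal? equal; square commutes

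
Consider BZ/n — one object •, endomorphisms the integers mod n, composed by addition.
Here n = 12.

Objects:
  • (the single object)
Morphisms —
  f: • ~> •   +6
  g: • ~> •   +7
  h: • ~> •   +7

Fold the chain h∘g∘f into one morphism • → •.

  0 +6≡6 +7≡1 +7≡8  (mod 12)
⟦path⟧: +8

Answer: +8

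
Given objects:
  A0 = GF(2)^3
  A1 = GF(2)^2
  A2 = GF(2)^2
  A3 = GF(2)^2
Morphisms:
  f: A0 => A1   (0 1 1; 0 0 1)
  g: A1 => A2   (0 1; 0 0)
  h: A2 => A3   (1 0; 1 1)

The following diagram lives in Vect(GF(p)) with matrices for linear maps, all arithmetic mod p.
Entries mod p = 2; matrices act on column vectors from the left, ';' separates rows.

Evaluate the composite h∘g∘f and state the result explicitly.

  e0=[1,0,0] f=>[0,0] g=>[0,0] h=>[0,0]
  e1=[0,1,0] f=>[1,0] g=>[0,0] h=>[0,0]
  e2=[0,0,1] f=>[1,1] g=>[1,0] h=>[1,1]
composite: (0 0 1; 0 0 1)

Answer: (0 0 1; 0 0 1)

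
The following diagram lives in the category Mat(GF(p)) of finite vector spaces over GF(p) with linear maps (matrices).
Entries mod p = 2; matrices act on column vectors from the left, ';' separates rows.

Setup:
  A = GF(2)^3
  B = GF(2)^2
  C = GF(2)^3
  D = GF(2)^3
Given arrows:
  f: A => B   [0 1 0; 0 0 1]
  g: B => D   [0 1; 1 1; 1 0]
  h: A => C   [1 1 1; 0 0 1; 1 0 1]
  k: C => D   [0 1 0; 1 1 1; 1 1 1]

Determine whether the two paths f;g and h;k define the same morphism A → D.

Answer: DOES NOT COMMUTE

Derivation:
Path 1 = f;g:
  e0=⟨1,0,0⟩ f=>⟨0,0⟩ g=>⟨0,0,0⟩
  e1=⟨0,1,0⟩ f=>⟨1,0⟩ g=>⟨0,1,1⟩
  e2=⟨0,0,1⟩ f=>⟨0,1⟩ g=>⟨1,1,0⟩
  ⟦path⟧₁ = [0 0 1; 0 1 1; 0 1 0]
Path 2 = h;k:
  e0=⟨1,0,0⟩ h=>⟨1,0,1⟩ k=>⟨0,0,0⟩
  e1=⟨0,1,0⟩ h=>⟨1,0,0⟩ k=>⟨0,1,1⟩
  e2=⟨0,0,1⟩ h=>⟨1,1,1⟩ k=>⟨1,1,1⟩
  ⟦path⟧₂ = [0 0 1; 0 1 1; 0 1 1]
Equal? differ; not commutative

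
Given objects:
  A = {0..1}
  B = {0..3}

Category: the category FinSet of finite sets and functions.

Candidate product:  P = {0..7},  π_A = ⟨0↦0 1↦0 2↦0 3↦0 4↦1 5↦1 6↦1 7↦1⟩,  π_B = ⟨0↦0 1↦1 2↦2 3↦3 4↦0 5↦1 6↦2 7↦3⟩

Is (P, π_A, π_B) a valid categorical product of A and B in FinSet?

|A|·|B| = 2·4 = 8;  |P| = 8
Check the pairing map k ↦ (π_A(k), π_B(k)):
  0 ↦ (0,0)
  1 ↦ (0,1)
  2 ↦ (0,2)
  3 ↦ (0,3)
  4 ↦ (1,0)
  5 ↦ (1,1)
  6 ↦ (1,2)
  7 ↦ (1,3)
distinct pairs in image: 8 / 8 needed
  → bijection onto A×B; projections well-typed.

Answer: VALID PRODUCT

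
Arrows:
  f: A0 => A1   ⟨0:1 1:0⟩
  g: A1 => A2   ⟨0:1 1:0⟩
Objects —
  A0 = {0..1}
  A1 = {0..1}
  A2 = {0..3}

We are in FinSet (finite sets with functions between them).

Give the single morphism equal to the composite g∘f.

Answer: ⟨0:0 1:1⟩

Derivation:
  0 f=>1 g=>0
  1 f=>0 g=>1
result: ⟨0:0 1:1⟩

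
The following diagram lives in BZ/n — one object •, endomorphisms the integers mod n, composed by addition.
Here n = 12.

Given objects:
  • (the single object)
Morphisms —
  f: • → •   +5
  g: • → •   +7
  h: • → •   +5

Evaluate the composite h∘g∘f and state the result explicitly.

Answer: +5

Work:
  0 +5≡5 +7≡0 +5≡5  (mod 12)
result: +5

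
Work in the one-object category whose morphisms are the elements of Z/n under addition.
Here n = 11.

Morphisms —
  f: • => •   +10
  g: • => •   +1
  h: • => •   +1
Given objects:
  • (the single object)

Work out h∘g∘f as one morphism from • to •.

Answer: +1

Work:
  0 +10≡10 +1≡0 +1≡1  (mod 11)
result: +1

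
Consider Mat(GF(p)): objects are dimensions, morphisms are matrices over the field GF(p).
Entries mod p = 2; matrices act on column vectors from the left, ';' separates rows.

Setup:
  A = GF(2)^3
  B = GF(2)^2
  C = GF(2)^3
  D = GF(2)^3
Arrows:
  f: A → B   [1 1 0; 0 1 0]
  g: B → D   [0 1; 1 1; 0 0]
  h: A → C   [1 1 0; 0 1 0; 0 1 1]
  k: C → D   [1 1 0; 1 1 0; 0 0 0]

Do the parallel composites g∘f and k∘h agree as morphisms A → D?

Answer: DOES NOT COMMUTE

Trace:
Path 1 = f;g:
  e0=(1,0,0) f→(1,0) g→(0,1,0)
  e1=(0,1,0) f→(1,1) g→(1,0,0)
  e2=(0,0,1) f→(0,0) g→(0,0,0)
  ⟦path⟧₁ = [0 1 0; 1 0 0; 0 0 0]
Path 2 = h;k:
  e0=(1,0,0) h→(1,0,0) k→(1,1,0)
  e1=(0,1,0) h→(1,1,1) k→(0,0,0)
  e2=(0,0,1) h→(0,0,1) k→(0,0,0)
  ⟦path⟧₂ = [1 0 0; 1 0 0; 0 0 0]
Equal? NO — does not commute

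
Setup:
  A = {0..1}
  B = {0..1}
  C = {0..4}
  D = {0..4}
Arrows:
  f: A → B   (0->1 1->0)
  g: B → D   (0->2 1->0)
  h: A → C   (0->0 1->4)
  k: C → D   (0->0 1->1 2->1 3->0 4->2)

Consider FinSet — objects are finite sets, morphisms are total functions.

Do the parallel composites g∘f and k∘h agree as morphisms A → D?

1) trace f;g:
  0 f→1 g→0
  1 f→0 g→2
  composite₁ = (0->0 1->2)
2) trace h;k:
  0 h→0 k→0
  1 h→4 k→2
  composite₂ = (0->0 1->2)
Equal? equal; square commutes

Answer: COMMUTES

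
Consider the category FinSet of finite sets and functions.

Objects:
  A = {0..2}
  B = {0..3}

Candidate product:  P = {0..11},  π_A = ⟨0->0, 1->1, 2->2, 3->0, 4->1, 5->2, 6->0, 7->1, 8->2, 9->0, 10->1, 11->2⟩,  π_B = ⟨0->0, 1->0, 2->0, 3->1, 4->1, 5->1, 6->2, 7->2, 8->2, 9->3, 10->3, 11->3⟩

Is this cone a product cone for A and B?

Answer: VALID PRODUCT

Derivation:
|A|·|B| = 3·4 = 12;  |P| = 12
Check the pairing map k ↦ (π_A(k), π_B(k)):
  0 -> (0,0)
  1 -> (1,0)
  2 -> (2,0)
  3 -> (0,1)
  4 -> (1,1)
  5 -> (2,1)
  6 -> (0,2)
  7 -> (1,2)
  8 -> (2,2)
  9 -> (0,3)
  10 -> (1,3)
  11 -> (2,3)
distinct pairs in image: 12 / 12 needed
  → bijection onto A×B; projections well-typed.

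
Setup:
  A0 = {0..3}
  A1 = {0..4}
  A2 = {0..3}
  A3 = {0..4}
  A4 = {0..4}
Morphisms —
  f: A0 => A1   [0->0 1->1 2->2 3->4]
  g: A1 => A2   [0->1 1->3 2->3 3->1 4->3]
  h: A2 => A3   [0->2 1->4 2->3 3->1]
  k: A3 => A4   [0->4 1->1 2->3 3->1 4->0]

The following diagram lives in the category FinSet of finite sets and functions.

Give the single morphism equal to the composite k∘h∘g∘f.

Answer: [0->0 1->1 2->1 3->1]

Trace:
  0 f=>0 g=>1 h=>4 k=>0
  1 f=>1 g=>3 h=>1 k=>1
  2 f=>2 g=>3 h=>1 k=>1
  3 f=>4 g=>3 h=>1 k=>1
⟦path⟧: [0->0 1->1 2->1 3->1]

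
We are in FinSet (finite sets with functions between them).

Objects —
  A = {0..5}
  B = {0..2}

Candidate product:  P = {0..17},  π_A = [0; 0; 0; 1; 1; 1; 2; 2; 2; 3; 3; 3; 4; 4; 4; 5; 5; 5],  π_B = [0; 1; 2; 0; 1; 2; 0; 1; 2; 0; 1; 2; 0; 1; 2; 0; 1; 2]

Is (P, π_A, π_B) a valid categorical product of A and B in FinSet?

|A|·|B| = 6·3 = 18;  |P| = 18
Check the pairing map k ↦ (π_A(k), π_B(k)):
  0 : (0,0)
  1 : (0,1)
  2 : (0,2)
  3 : (1,0)
  4 : (1,1)
  5 : (1,2)
  6 : (2,0)
  7 : (2,1)
  8 : (2,2)
  9 : (3,0)
  10 : (3,1)
  11 : (3,2)
  12 : (4,0)
  13 : (4,1)
  14 : (4,2)
  15 : (5,0)
  16 : (5,1)
  17 : (5,2)
distinct pairs in image: 18 / 18 needed
  → bijection onto A×B; projections well-typed.

Answer: VALID PRODUCT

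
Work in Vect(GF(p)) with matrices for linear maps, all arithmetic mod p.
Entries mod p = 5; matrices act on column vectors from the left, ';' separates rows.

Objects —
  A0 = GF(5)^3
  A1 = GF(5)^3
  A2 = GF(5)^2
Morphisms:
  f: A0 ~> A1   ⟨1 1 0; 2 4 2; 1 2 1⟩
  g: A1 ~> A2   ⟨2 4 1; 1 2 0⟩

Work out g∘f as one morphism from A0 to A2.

Answer: ⟨1 0 4; 0 4 4⟩

Derivation:
  e0=[1,0,0] f~>[1,2,1] g~>[1,0]
  e1=[0,1,0] f~>[1,4,2] g~>[0,4]
  e2=[0,0,1] f~>[0,2,1] g~>[4,4]
composite: ⟨1 0 4; 0 4 4⟩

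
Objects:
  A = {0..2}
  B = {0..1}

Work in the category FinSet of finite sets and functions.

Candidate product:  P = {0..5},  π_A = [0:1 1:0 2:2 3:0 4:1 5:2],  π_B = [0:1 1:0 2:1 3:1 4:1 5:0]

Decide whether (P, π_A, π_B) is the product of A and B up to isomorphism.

Answer: NOT A VALID PRODUCT — duplicate pair at indices 4,0

Derivation:
|A|·|B| = 3·2 = 6;  |P| = 6
Check the pairing map k ↦ (π_A(k), π_B(k)):
  0 : (1,1)
  1 : (0,0)
  2 : (2,1)
  3 : (0,1)
  4 : (1,1)  ✗ repeats pair of k=0
  5 : (2,0)
distinct pairs in image: 5 / 6 needed
  → (1,1) hit at k=0 and k=4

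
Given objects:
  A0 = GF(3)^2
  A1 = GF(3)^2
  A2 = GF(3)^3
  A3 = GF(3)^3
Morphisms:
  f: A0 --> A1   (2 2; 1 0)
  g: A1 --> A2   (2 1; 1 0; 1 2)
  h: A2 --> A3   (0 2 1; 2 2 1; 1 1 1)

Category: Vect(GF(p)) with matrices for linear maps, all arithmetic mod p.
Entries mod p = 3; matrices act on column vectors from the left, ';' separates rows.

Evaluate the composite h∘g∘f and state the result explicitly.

Answer: (2 0; 0 2; 2 2)

Derivation:
  e0=[1,0] f-->[2,1] g-->[2,2,1] h-->[2,0,2]
  e1=[0,1] f-->[2,0] g-->[1,2,2] h-->[0,2,2]
result: (2 0; 0 2; 2 2)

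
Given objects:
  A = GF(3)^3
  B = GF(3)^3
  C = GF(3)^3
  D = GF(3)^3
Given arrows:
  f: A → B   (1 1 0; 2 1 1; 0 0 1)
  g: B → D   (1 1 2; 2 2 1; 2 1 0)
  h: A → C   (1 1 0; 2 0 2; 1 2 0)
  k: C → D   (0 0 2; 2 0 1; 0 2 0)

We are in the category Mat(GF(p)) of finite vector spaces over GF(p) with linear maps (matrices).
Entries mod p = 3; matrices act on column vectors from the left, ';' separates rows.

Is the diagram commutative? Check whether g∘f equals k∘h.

Answer: DOES NOT COMMUTE

Trace:
Along f;g (path 1):
  e0=⟨1,0,0⟩ f→⟨1,2,0⟩ g→⟨0,0,1⟩
  e1=⟨0,1,0⟩ f→⟨1,1,0⟩ g→⟨2,1,0⟩
  e2=⟨0,0,1⟩ f→⟨0,1,1⟩ g→⟨0,0,1⟩
  composite₁ = (0 2 0; 0 1 0; 1 0 1)
Along h;k (path 2):
  e0=⟨1,0,0⟩ h→⟨1,2,1⟩ k→⟨2,0,1⟩
  e1=⟨0,1,0⟩ h→⟨1,0,2⟩ k→⟨1,1,0⟩
  e2=⟨0,0,1⟩ h→⟨0,2,0⟩ k→⟨0,0,1⟩
  composite₂ = (2 1 0; 0 1 0; 1 0 1)
Equal? distinct morphisms ✗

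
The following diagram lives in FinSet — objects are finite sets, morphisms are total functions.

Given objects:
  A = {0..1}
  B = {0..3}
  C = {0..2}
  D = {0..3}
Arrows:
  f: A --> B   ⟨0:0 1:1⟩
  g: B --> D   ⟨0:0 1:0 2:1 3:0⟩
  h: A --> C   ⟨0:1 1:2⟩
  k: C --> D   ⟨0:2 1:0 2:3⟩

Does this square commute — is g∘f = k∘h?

Path 1 = f;g:
  0 f-->0 g-->0
  1 f-->1 g-->0
  result₁ = ⟨0:0 1:0⟩
Path 2 = h;k:
  0 h-->1 k-->0
  1 h-->2 k-->3
  result₂ = ⟨0:0 1:3⟩
Equal? differ; not commutative

Answer: DOES NOT COMMUTE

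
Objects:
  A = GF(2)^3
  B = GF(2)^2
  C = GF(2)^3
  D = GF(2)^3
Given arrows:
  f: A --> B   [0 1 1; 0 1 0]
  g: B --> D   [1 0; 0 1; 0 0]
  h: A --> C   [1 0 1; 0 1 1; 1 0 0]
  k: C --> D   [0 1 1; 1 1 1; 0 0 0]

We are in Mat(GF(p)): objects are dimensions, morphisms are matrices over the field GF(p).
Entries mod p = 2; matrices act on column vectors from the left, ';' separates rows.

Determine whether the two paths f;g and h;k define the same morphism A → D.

Answer: DOES NOT COMMUTE

Derivation:
Path 1 = f;g:
  e0=(1,0,0) f-->(0,0) g-->(0,0,0)
  e1=(0,1,0) f-->(1,1) g-->(1,1,0)
  e2=(0,0,1) f-->(1,0) g-->(1,0,0)
  ⟦path⟧₁ = [0 1 1; 0 1 0; 0 0 0]
Path 2 = h;k:
  e0=(1,0,0) h-->(1,0,1) k-->(1,0,0)
  e1=(0,1,0) h-->(0,1,0) k-->(1,1,0)
  e2=(0,0,1) h-->(1,1,0) k-->(1,0,0)
  ⟦path⟧₂ = [1 1 1; 0 1 0; 0 0 0]
Equal? distinct morphisms ✗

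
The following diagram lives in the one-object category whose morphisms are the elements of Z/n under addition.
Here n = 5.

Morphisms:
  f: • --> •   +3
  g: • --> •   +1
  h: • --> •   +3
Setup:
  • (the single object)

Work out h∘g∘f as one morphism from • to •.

  0 +3≡3 +1≡4 +3≡2  (mod 5)
⟦path⟧: +2

Answer: +2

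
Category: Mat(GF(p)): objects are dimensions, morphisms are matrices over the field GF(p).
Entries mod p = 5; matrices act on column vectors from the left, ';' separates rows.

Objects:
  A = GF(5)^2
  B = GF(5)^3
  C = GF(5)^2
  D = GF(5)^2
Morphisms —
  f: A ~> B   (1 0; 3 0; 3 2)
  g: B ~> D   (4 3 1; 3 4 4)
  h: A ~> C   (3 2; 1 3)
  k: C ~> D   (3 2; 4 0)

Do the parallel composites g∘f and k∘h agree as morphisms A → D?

Path 1 = f;g:
  e0=[1,0] f~>[1,3,3] g~>[1,2]
  e1=[0,1] f~>[0,0,2] g~>[2,3]
  ⟦path⟧₁ = (1 2; 2 3)
Path 2 = h;k:
  e0=[1,0] h~>[3,1] k~>[1,2]
  e1=[0,1] h~>[2,3] k~>[2,3]
  ⟦path⟧₂ = (1 2; 2 3)
Equal? YES — commutes

Answer: COMMUTES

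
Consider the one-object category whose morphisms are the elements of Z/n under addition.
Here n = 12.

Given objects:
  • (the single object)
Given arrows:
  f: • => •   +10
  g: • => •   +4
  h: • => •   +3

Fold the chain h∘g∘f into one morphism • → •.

  0 +10≡10 +4≡2 +3≡5  (mod 12)
⟦path⟧: +5

Answer: +5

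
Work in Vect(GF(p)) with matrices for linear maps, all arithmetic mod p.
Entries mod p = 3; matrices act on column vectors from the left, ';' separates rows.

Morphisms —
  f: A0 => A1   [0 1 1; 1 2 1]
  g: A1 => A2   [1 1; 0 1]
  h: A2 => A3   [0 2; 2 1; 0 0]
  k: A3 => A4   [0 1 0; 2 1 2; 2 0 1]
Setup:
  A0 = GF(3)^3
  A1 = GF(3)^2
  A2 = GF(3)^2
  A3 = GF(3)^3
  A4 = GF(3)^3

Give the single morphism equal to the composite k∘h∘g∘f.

  e0=⟨1,0,0⟩ f=>⟨0,1⟩ g=>⟨1,1⟩ h=>⟨2,0,0⟩ k=>⟨0,1,1⟩
  e1=⟨0,1,0⟩ f=>⟨1,2⟩ g=>⟨0,2⟩ h=>⟨1,2,0⟩ k=>⟨2,1,2⟩
  e2=⟨0,0,1⟩ f=>⟨1,1⟩ g=>⟨2,1⟩ h=>⟨2,2,0⟩ k=>⟨2,0,1⟩
⟦path⟧: [0 2 2; 1 1 0; 1 2 1]

Answer: [0 2 2; 1 1 0; 1 2 1]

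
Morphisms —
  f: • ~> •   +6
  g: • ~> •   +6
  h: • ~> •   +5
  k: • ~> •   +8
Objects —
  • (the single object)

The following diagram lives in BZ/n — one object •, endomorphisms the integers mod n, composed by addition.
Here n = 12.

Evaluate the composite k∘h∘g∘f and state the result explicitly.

Answer: +1

Work:
  0 +6≡6 +6≡0 +5≡5 +8≡1  (mod 12)
result: +1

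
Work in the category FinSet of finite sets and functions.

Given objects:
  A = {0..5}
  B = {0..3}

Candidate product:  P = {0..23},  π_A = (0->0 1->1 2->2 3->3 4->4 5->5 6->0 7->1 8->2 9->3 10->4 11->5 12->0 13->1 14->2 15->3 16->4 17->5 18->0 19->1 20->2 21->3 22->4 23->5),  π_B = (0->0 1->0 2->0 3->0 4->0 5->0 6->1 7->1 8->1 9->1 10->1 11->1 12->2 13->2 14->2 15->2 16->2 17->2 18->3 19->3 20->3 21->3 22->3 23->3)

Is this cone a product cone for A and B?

Answer: VALID PRODUCT

Derivation:
|A|·|B| = 6·4 = 24;  |P| = 24
Check the pairing map k ↦ (π_A(k), π_B(k)):
  0 -> (0,0)
  1 -> (1,0)
  2 -> (2,0)
  3 -> (3,0)
  4 -> (4,0)
  5 -> (5,0)
  6 -> (0,1)
  7 -> (1,1)
  8 -> (2,1)
  9 -> (3,1)
  10 -> (4,1)
  11 -> (5,1)
  12 -> (0,2)
  13 -> (1,2)
  14 -> (2,2)
  15 -> (3,2)
  16 -> (4,2)
  17 -> (5,2)
  18 -> (0,3)
  19 -> (1,3)
  20 -> (2,3)
  21 -> (3,3)
  22 -> (4,3)
  23 -> (5,3)
distinct pairs in image: 24 / 24 needed
  → bijection onto A×B; projections well-typed.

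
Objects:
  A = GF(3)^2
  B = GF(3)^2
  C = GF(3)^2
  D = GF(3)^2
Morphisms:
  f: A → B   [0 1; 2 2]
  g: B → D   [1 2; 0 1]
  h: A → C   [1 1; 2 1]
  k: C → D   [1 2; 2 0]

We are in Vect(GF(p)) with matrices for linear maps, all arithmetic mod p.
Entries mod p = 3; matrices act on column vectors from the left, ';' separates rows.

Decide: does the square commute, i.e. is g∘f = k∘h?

Path 1 = f;g:
  e0=(1,0) f→(0,2) g→(1,2)
  e1=(0,1) f→(1,2) g→(2,2)
  result₁ = [1 2; 2 2]
Path 2 = h;k:
  e0=(1,0) h→(1,2) k→(2,2)
  e1=(0,1) h→(1,1) k→(0,2)
  result₂ = [2 0; 2 2]
Equal? NO — does not commute

Answer: DOES NOT COMMUTE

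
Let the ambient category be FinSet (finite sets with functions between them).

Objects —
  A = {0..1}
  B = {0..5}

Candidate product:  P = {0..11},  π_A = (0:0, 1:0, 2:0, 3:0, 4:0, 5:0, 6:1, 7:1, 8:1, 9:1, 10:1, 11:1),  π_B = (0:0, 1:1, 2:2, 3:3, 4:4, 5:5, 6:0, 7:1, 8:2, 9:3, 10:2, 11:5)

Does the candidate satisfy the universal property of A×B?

|A|·|B| = 2·6 = 12;  |P| = 12
Check the pairing map k ↦ (π_A(k), π_B(k)):
  0 : (0,0)
  1 : (0,1)
  2 : (0,2)
  3 : (0,3)
  4 : (0,4)
  5 : (0,5)
  6 : (1,0)
  7 : (1,1)
  8 : (1,2)
  9 : (1,3)
  10 : (1,2)  ✗ repeats pair of k=8
  11 : (1,5)
distinct pairs in image: 11 / 12 needed
  → (1,2) hit at k=8 and k=10

Answer: NOT A VALID PRODUCT — duplicate pair at indices 8,10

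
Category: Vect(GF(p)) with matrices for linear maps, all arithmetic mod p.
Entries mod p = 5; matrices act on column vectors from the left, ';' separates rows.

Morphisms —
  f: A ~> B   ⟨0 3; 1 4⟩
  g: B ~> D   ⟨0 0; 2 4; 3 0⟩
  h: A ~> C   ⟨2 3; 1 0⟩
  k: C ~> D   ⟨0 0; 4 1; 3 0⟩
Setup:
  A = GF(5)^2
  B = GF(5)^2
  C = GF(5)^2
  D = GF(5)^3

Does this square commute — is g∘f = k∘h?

Path 1 = f;g:
  e0=[1,0] f~>[0,1] g~>[0,4,0]
  e1=[0,1] f~>[3,4] g~>[0,2,4]
  composite₁ = ⟨0 0; 4 2; 0 4⟩
Path 2 = h;k:
  e0=[1,0] h~>[2,1] k~>[0,4,1]
  e1=[0,1] h~>[3,0] k~>[0,2,4]
  composite₂ = ⟨0 0; 4 2; 1 4⟩
Equal? distinct morphisms ✗

Answer: DOES NOT COMMUTE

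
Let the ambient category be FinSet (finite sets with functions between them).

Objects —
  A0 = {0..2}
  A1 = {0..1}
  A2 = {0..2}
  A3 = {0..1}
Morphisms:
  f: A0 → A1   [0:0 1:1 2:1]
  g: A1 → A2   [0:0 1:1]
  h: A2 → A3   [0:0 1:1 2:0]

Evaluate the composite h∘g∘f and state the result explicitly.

  0 f→0 g→0 h→0
  1 f→1 g→1 h→1
  2 f→1 g→1 h→1
composite: [0:0 1:1 2:1]

Answer: [0:0 1:1 2:1]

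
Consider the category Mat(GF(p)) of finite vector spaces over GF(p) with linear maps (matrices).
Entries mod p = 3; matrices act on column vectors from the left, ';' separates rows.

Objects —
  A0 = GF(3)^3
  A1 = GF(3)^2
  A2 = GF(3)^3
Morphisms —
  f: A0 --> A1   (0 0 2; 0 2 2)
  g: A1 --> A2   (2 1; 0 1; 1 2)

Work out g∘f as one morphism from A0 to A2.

Answer: (0 2 0; 0 2 2; 0 1 0)

Derivation:
  e0=(1,0,0) f-->(0,0) g-->(0,0,0)
  e1=(0,1,0) f-->(0,2) g-->(2,2,1)
  e2=(0,0,1) f-->(2,2) g-->(0,2,0)
composite: (0 2 0; 0 2 2; 0 1 0)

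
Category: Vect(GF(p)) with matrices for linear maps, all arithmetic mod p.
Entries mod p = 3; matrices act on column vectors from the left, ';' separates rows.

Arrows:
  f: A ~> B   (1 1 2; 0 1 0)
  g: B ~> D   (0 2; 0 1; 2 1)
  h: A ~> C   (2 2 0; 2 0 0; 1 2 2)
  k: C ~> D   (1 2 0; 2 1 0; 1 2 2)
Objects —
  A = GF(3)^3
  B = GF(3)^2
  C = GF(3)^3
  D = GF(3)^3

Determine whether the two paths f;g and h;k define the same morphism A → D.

Answer: COMMUTES

Derivation:
1) trace f;g:
  e0=(1,0,0) f~>(1,0) g~>(0,0,2)
  e1=(0,1,0) f~>(1,1) g~>(2,1,0)
  e2=(0,0,1) f~>(2,0) g~>(0,0,1)
  composite₁ = (0 2 0; 0 1 0; 2 0 1)
2) trace h;k:
  e0=(1,0,0) h~>(2,2,1) k~>(0,0,2)
  e1=(0,1,0) h~>(2,0,2) k~>(2,1,0)
  e2=(0,0,1) h~>(0,0,2) k~>(0,0,1)
  composite₂ = (0 2 0; 0 1 0; 2 0 1)
Equal? equal; square commutes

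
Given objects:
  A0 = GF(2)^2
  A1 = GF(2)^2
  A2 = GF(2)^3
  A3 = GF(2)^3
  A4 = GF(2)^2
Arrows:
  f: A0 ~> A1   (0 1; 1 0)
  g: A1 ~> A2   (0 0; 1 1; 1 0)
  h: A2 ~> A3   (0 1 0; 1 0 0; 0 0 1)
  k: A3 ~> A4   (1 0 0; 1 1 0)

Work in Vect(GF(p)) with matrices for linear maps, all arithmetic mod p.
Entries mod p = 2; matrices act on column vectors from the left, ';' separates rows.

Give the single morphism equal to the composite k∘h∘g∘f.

Answer: (1 1; 1 1)

Trace:
  e0=[1,0] f~>[0,1] g~>[0,1,0] h~>[1,0,0] k~>[1,1]
  e1=[0,1] f~>[1,0] g~>[0,1,1] h~>[1,0,1] k~>[1,1]
composite: (1 1; 1 1)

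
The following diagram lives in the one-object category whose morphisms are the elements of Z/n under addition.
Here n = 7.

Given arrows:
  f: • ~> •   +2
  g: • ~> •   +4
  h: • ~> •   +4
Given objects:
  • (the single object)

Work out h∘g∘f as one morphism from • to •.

  0 +2≡2 +4≡6 +4≡3  (mod 7)
⟦path⟧: +3

Answer: +3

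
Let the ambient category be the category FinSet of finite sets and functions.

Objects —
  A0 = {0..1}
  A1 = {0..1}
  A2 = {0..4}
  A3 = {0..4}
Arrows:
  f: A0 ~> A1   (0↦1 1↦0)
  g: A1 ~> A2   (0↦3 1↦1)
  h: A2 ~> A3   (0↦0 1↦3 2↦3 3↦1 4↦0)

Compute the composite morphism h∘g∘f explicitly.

  0 f~>1 g~>1 h~>3
  1 f~>0 g~>3 h~>1
composite: (0↦3 1↦1)

Answer: (0↦3 1↦1)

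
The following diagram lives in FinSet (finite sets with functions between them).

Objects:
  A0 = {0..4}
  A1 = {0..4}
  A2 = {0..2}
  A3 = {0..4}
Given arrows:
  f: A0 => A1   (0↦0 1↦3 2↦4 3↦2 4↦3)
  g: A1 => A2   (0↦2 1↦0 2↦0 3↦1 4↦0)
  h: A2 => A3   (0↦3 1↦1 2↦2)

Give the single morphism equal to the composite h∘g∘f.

  0 f=>0 g=>2 h=>2
  1 f=>3 g=>1 h=>1
  2 f=>4 g=>0 h=>3
  3 f=>2 g=>0 h=>3
  4 f=>3 g=>1 h=>1
composite: (0↦2 1↦1 2↦3 3↦3 4↦1)

Answer: (0↦2 1↦1 2↦3 3↦3 4↦1)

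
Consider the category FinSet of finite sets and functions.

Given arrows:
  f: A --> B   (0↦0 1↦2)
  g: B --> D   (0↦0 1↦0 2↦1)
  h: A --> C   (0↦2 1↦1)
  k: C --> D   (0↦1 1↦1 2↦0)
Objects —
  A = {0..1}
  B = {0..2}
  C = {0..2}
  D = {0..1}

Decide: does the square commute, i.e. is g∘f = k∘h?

Path 1 = f;g:
  0 f-->0 g-->0
  1 f-->2 g-->1
  composite₁ = (0↦0 1↦1)
Path 2 = h;k:
  0 h-->2 k-->0
  1 h-->1 k-->1
  composite₂ = (0↦0 1↦1)
Equal? equal; square commutes

Answer: COMMUTES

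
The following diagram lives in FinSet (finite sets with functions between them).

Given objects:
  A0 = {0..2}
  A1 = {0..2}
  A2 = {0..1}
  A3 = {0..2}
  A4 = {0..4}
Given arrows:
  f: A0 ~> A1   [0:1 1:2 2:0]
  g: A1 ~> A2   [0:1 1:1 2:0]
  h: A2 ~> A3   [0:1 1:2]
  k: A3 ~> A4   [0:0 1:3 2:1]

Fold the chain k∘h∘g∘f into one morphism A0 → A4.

  0 f~>1 g~>1 h~>2 k~>1
  1 f~>2 g~>0 h~>1 k~>3
  2 f~>0 g~>1 h~>2 k~>1
⟦path⟧: [0:1 1:3 2:1]

Answer: [0:1 1:3 2:1]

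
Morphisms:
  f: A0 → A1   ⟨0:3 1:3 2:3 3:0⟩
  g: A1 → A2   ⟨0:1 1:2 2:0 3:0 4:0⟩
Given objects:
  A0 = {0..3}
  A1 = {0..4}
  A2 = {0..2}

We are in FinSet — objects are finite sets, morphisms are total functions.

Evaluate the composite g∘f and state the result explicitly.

  0 f→3 g→0
  1 f→3 g→0
  2 f→3 g→0
  3 f→0 g→1
result: ⟨0:0 1:0 2:0 3:1⟩

Answer: ⟨0:0 1:0 2:0 3:1⟩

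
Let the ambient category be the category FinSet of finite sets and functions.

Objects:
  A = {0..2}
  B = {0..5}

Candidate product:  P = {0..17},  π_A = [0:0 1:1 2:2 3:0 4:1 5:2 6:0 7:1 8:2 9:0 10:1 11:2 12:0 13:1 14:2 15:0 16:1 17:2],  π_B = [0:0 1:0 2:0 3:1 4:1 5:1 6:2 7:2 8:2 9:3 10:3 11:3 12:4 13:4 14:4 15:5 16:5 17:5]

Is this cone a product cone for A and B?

|A|·|B| = 3·6 = 18;  |P| = 18
Check the pairing map k ↦ (π_A(k), π_B(k)):
  0 : (0,0)
  1 : (1,0)
  2 : (2,0)
  3 : (0,1)
  4 : (1,1)
  5 : (2,1)
  6 : (0,2)
  7 : (1,2)
  8 : (2,2)
  9 : (0,3)
  10 : (1,3)
  11 : (2,3)
  12 : (0,4)
  13 : (1,4)
  14 : (2,4)
  15 : (0,5)
  16 : (1,5)
  17 : (2,5)
distinct pairs in image: 18 / 18 needed
  → bijection onto A×B; projections well-typed.

Answer: VALID PRODUCT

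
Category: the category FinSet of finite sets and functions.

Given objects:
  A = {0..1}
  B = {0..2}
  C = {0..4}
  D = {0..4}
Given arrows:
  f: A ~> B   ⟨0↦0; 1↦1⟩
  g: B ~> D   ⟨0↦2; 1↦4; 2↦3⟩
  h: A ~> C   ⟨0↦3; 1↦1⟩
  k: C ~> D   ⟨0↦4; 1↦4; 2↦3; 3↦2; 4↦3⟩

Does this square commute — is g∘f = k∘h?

Answer: COMMUTES

Derivation:
1) trace f;g:
  0 f~>0 g~>2
  1 f~>1 g~>4
  result₁ = ⟨0↦2; 1↦4⟩
2) trace h;k:
  0 h~>3 k~>2
  1 h~>1 k~>4
  result₂ = ⟨0↦2; 1↦4⟩
Equal? equal; square commutes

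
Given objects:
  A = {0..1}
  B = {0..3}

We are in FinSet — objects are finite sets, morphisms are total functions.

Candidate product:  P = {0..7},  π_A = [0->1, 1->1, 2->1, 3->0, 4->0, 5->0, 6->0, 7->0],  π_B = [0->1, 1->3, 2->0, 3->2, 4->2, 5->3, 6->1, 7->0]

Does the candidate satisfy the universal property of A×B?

Answer: NOT A VALID PRODUCT — duplicate pair at indices 4,3

Derivation:
|A|·|B| = 2·4 = 8;  |P| = 8
Check the pairing map k ↦ (π_A(k), π_B(k)):
  0 -> (1,1)
  1 -> (1,3)
  2 -> (1,0)
  3 -> (0,2)
  4 -> (0,2)  ✗ repeats pair of k=3
  5 -> (0,3)
  6 -> (0,1)
  7 -> (0,0)
distinct pairs in image: 7 / 8 needed
  → (0,2) hit at k=3 and k=4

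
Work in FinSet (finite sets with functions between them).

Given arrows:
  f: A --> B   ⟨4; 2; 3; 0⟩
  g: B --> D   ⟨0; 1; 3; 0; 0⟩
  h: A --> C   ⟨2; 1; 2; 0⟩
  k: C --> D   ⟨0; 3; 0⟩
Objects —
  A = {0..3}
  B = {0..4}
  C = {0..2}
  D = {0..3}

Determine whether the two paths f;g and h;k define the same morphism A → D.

Path 1 = f;g:
  0 f-->4 g-->0
  1 f-->2 g-->3
  2 f-->3 g-->0
  3 f-->0 g-->0
  composite₁ = ⟨0; 3; 0; 0⟩
Path 2 = h;k:
  0 h-->2 k-->0
  1 h-->1 k-->3
  2 h-->2 k-->0
  3 h-->0 k-->0
  composite₂ = ⟨0; 3; 0; 0⟩
Equal? equal; square commutes

Answer: COMMUTES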